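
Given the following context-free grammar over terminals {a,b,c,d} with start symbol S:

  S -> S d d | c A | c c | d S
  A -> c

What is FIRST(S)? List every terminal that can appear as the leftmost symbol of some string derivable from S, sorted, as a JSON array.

FIRST iteration:
[1]
  A via A→c: +{c}
  S via S→c A: +{c}
  S via S→d S: +{d}
  FIRST[S]={c,d}  FIRST[A]={c}
[2] (no change)
  FIRST[S]={c,d}  FIRST[A]={c}

FIRST(S) = ["c", "d"]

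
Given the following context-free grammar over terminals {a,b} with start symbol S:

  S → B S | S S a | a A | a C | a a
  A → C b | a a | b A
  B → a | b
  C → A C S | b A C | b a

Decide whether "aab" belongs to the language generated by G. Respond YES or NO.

CNF form of G:
  S -> B S | S X4 | T1 A | T1 C | T1 T1
  A -> C T0 | T0 A | T1 T1
  B -> a | b
  C -> A X2 | T0 T1 | T0 X3
  T0 -> b
  T1 -> a
  X2 -> C S
  X3 -> A C
  X4 -> S T1

CYK table (by increasing span):
  [0..0]={B,T1}  "a"  orig:{B}
  [1..1]={B,T1}  "a"  orig:{B}
  [2..2]={B,T0}  "b"  orig:{B}
  [0..1]={A,S}  "aa"
  [1..2]=∅  "ab"
  [0..2]=∅  "aab"

S ∉ T[0,2] ⇒ NO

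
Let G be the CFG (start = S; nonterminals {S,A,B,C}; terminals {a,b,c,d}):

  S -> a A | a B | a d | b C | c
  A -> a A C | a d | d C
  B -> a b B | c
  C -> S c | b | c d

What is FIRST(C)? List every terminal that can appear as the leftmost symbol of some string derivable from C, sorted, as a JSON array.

FIRST iteration:
round 1:
  A via A→a A C: +{a}
  A via A→d C: +{d}
  B via B→a b B: +{a}
  B via B→c: +{c}
  C via C→b: +{b}
  C via C→c d: +{c}
  S via S→a A: +{a}
  S via S→b C: +{b}
  S via S→c: +{c}
  FIRST[S]={a,b,c}  FIRST[A]={a,d}  FIRST[B]={a,c}  FIRST[C]={b,c}
round 2:
  C via C→S c: +{a}
  FIRST[S]={a,b,c}  FIRST[A]={a,d}  FIRST[B]={a,c}  FIRST[C]={a,b,c}
round 3: (stable)
  FIRST[S]={a,b,c}  FIRST[A]={a,d}  FIRST[B]={a,c}  FIRST[C]={a,b,c}

FIRST(C) = ["a", "b", "c"]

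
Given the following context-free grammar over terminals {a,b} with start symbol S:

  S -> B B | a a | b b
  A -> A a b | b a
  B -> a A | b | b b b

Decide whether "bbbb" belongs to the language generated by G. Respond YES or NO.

CNF form of G:
  S -> B B | T0 T0 | T1 T1
  A -> A X2 | T1 T0
  B -> T0 A | T1 X3 | b
  T0 -> a
  T1 -> b
  X2 -> T0 T1
  X3 -> T1 T1

CYK table (by increasing span):
  cell(0,0) b: {B,T1}  orig:{B}
  cell(1,1) b: {B,T1}  orig:{B}
  cell(2,2) b: {B,T1}  orig:{B}
  cell(3,3) b: {B,T1}  orig:{B}
  cell(0,1) bb: {S,X3}  orig:{S}
  cell(1,2) bb: {S,X3}  orig:{S}
  cell(2,3) bb: {S,X3}  orig:{S}
  cell(0,2) bbb: {B}
  cell(1,3) bbb: {B}
  cell(0,3) bbbb: {S}

S ∈ T[0,3] ⇒ YES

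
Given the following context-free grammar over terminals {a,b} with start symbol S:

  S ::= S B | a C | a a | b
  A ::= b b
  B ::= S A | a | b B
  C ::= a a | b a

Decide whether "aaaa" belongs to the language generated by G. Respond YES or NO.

CNF form of G:
  S -> S B | T1 C | T1 T1 | b
  A -> T0 T0
  B -> S A | T0 B | a
  C -> T0 T1 | T1 T1
  T0 -> b
  T1 -> a

CYK fill:
  T[0,0] 'a' = {B,T1}  orig:{B}
  T[1,1] 'a' = {B,T1}  orig:{B}
  T[2,2] 'a' = {B,T1}  orig:{B}
  T[3,3] 'a' = {B,T1}  orig:{B}
  T[0,1] 'aa' = {C,S}
  T[1,2] 'aa' = {C,S}
  T[2,3] 'aa' = {C,S}
  T[0,2] 'aaa' = {S}
  T[1,3] 'aaa' = {S}
  T[0,3] 'aaaa' = {S}

S ∈ T[0,3] ⇒ YES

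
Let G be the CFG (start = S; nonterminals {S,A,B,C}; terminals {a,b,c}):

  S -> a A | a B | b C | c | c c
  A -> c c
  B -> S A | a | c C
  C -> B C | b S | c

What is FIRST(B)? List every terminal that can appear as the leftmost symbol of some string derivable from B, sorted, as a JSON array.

Compute FIRST by fixpoint:
pass 1:
  A via A→c c: +{c}
  B via B→a: +{a}
  B via B→c C: +{c}
  C via C→B C: +{a,c}
  C via C→b S: +{b}
  S via S→a A: +{a}
  S via S→b C: +{b}
  S via S→c: +{c}
  FIRST[S]={a,b,c}  FIRST[A]={c}  FIRST[B]={a,c}  FIRST[C]={a,b,c}
pass 2:
  B via B→S A: +{b}
  FIRST[S]={a,b,c}  FIRST[A]={c}  FIRST[B]={a,b,c}  FIRST[C]={a,b,c}
pass 3: (no change)
  FIRST[S]={a,b,c}  FIRST[A]={c}  FIRST[B]={a,b,c}  FIRST[C]={a,b,c}

FIRST(B) = ["a", "b", "c"]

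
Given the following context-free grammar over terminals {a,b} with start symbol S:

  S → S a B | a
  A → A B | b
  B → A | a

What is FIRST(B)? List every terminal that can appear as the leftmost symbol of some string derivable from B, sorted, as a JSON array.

FIRST iteration:
iter 1:
  A via A→b: +{b}
  B via B→A: +{b}
  B via B→a: +{a}
  S via S→a: +{a}
  FIRST[S]={a}  FIRST[A]={b}  FIRST[B]={a,b}
iter 2: — fixpoint
  FIRST[S]={a}  FIRST[A]={b}  FIRST[B]={a,b}

FIRST(B) = ["a", "b"]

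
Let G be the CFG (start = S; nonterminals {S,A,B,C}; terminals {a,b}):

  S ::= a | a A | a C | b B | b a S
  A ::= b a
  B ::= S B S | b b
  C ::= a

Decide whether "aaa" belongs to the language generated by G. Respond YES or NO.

CNF form of G:
  S -> T0 B | T0 X3 | T1 A | T1 C | a
  A -> T0 T1
  B -> S X2 | T0 T0
  C -> a
  T0 -> b
  T1 -> a
  X2 -> B S
  X3 -> T1 S

CYK table (by increasing span):
  cell(0,0) a: {C,S,T1}  orig:{C,S}
  cell(1,1) a: {C,S,T1}  orig:{C,S}
  cell(2,2) a: {C,S,T1}  orig:{C,S}
  cell(0,1) aa: {S,X3}  orig:{S}
  cell(1,2) aa: {S,X3}  orig:{S}
  cell(0,2) aaa: {X3}  orig:{}

S ∉ T[0,2] ⇒ NO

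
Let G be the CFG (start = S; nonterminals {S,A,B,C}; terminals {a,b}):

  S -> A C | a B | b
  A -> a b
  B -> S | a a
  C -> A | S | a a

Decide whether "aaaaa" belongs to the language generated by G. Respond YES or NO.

CNF form of G:
  S -> A C | T0 B | b
  A -> T0 T1
  B -> A C | T0 B | T0 T0 | b
  C -> A C | T0 B | T0 T0 | T0 T1 | b
  T0 -> a
  T1 -> b

CYK table (by increasing span):
  [0..0]={T0}  "a"  orig:{}
  [1..1]={T0}  "a"  orig:{}
  [2..2]={T0}  "a"  orig:{}
  [3..3]={T0}  "a"  orig:{}
  [4..4]={T0}  "a"  orig:{}
  [0..1]={B,C}  "aa"
  [1..2]={B,C}  "aa"
  [2..3]={B,C}  "aa"
  [3..4]={B,C}  "aa"
  [0..2]={B,C,S}  "aaa"
  [1..3]={B,C,S}  "aaa"
  [2..4]={B,C,S}  "aaa"
  [0..3]={B,C,S}  "aaaa"
  [1..4]={B,C,S}  "aaaa"
  [0..4]={B,C,S}  "aaaaa"

S ∈ T[0,4] ⇒ YES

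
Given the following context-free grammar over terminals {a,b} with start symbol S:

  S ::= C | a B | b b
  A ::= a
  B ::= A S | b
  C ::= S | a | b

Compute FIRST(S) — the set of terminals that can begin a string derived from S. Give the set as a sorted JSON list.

FIRST sets, iterate to fixpoint:
pass 1:
  A via A→a: +{a}
  B via B→A S: +{a}
  B via B→b: +{b}
  C via C→a: +{a}
  C via C→b: +{b}
  S via S→C: +{a,b}
  FIRST[S]={a,b}  FIRST[A]={a}  FIRST[B]={a,b}  FIRST[C]={a,b}
pass 2: (no change)
  FIRST[S]={a,b}  FIRST[A]={a}  FIRST[B]={a,b}  FIRST[C]={a,b}

FIRST(S) = ["a", "b"]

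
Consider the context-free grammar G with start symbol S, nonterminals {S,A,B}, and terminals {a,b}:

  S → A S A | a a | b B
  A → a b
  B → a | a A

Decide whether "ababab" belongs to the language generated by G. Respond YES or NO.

CNF form of G:
  S -> A X2 | T0 T0 | T1 B
  A -> T0 T1
  B -> T0 A | a
  T0 -> a
  T1 -> b
  X2 -> S A

CYK fill:
  [0..0]={B,T0}  "a"  orig:{B}
  [1..1]={T1}  "b"  orig:{}
  [2..2]={B,T0}  "a"  orig:{B}
  [3..3]={T1}  "b"  orig:{}
  [4..4]={B,T0}  "a"  orig:{B}
  [5..5]={T1}  "b"  orig:{}
  [0..1]={A}  "ab"
  [1..2]={S}  "ba"
  [2..3]={A}  "ab"
  [3..4]={S}  "ba"
  [4..5]={A}  "ab"
  [0..2]=∅  "aba"
  [1..3]=∅  "bab"
  [2..4]=∅  "aba"
  [3..5]=∅  "bab"
  [0..3]=∅  "abab"
  [1..4]=∅  "baba"
  [2..5]=∅  "abab"
  [0..4]=∅  "ababa"
  [1..5]=∅  "babab"
  [0..5]=∅  "ababab"

S ∉ T[0,5] ⇒ NO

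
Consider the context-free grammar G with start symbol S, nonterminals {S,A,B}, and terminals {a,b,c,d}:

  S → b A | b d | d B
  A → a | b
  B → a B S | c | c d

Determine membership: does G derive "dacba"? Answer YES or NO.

CNF form of G:
  S -> T2 B | T3 A | T3 T2
  A -> a | b
  B -> T0 X4 | T1 T2 | c
  T0 -> a
  T1 -> c
  T2 -> d
  T3 -> b
  X4 -> B S

CYK fill:
  [0..0]={T2}  "d"  orig:{}
  [1..1]={A,T0}  "a"  orig:{A}
  [2..2]={B,T1}  "c"  orig:{B}
  [3..3]={A,T3}  "b"  orig:{A}
  [4..4]={A,T0}  "a"  orig:{A}
  [0..1]=∅  "da"
  [1..2]=∅  "ac"
  [2..3]=∅  "cb"
  [3..4]={S}  "ba"
  [0..2]=∅  "dac"
  [1..3]=∅  "acb"
  [2..4]={X4}  "cba"  orig:{}
  [0..3]=∅  "dacb"
  [1..4]={B}  "acba"
  [0..4]={S}  "dacba"

S ∈ T[0,4] ⇒ YES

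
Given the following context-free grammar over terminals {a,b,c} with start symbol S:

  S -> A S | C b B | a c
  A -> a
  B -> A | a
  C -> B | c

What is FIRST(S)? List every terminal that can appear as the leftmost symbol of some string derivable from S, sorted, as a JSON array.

FIRST iteration:
iter 1:
  A via A→a: +{a}
  B via B→A: +{a}
  C via C→B: +{a}
  C via C→c: +{c}
  S via S→A S: +{a}
  S via S→C b B: +{c}
  S: {a,c}  A: {a}  B: {a}  C: {a,c}
iter 2: (no change)
  S: {a,c}  A: {a}  B: {a}  C: {a,c}

FIRST(S) = ["a", "c"]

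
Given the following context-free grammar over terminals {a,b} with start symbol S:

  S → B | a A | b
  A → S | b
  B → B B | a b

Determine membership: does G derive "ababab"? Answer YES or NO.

CNF form of G:
  S -> B B | T0 A | T0 T1 | b
  A -> B B | T0 A | T0 T1 | b
  B -> B B | T0 T1
  T0 -> a
  T1 -> b

CYK fill:
  cell(0,0) a: {T0}  orig:{}
  cell(1,1) b: {A,S,T1}  orig:{A,S}
  cell(2,2) a: {T0}  orig:{}
  cell(3,3) b: {A,S,T1}  orig:{A,S}
  cell(4,4) a: {T0}  orig:{}
  cell(5,5) b: {A,S,T1}  orig:{A,S}
  cell(0,1) ab: {A,B,S}
  cell(1,2) ba: ∅
  cell(2,3) ab: {A,B,S}
  cell(3,4) ba: ∅
  cell(4,5) ab: {A,B,S}
  cell(0,2) aba: ∅
  cell(1,3) bab: ∅
  cell(2,4) aba: ∅
  cell(3,5) bab: ∅
  cell(0,3) abab: {A,B,S}
  cell(1,4) baba: ∅
  cell(2,5) abab: {A,B,S}
  cell(0,4) ababa: ∅
  cell(1,5) babab: ∅
  cell(0,5) ababab: {A,B,S}

S ∈ T[0,5] ⇒ YES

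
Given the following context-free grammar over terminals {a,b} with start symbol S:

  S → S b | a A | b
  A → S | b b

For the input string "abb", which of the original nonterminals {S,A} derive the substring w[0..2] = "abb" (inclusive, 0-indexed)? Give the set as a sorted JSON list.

Convert to CNF:
  S -> S T0 | T1 A | b
  A -> S T0 | T0 T0 | T1 A | b
  T0 -> b
  T1 -> a

CYK fill — only the sub-triangle for w[0..2]:
  T[0,0] 'a' = {T1}  orig:{}
  T[1,1] 'b' = {A,S,T0}  orig:{A,S}
  T[2,2] 'b' = {A,S,T0}  orig:{A,S}
  T[0,1] 'ab' = {A,S}
  T[1,2] 'bb' = {A,S}
  T[0,2] 'abb' = {A,S}

Original NTs in T[0,2] deriving "abb": ["A", "S"]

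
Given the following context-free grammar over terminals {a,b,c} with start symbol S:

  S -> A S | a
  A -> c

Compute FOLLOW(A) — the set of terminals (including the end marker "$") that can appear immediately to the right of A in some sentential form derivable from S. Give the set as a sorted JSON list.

FIRST sets, iterate to fixpoint:
round 1:
  A via A→c: +{c}
  S via S→A S: +{c}
  S via S→a: +{a}
  FIRST[S]={a,c}  FIRST[A]={c}
round 2: done
  FIRST[S]={a,c}  FIRST[A]={c}

Compute FOLLOW by fixpoint:
initialize: $ ∈ FOLLOW(S)
iter 1:
  S→A S: FOLLOW(A) ⊇ FIRST(S) = {a,c}; new: +{a,c}
  S: {$}  A: {a,c}
iter 2: done
  S: {$}  A: {a,c}

FOLLOW(A) = ["a", "c"]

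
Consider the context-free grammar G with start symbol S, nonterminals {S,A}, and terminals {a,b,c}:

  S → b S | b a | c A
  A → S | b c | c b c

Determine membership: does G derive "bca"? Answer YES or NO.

CNF form of G:
  S -> T0 S | T0 T1 | T2 A
  A -> T0 S | T0 T1 | T0 T2 | T2 A | T2 X3
  T0 -> b
  T1 -> a
  T2 -> c
  X3 -> T0 T2

CYK table (by increasing span):
  [0..0]={T0}  "b"  orig:{}
  [1..1]={T2}  "c"  orig:{}
  [2..2]={T1}  "a"  orig:{}
  [0..1]={A,X3}  "bc"  orig:{A}
  [1..2]=∅  "ca"
  [0..2]=∅  "bca"

S ∉ T[0,2] ⇒ NO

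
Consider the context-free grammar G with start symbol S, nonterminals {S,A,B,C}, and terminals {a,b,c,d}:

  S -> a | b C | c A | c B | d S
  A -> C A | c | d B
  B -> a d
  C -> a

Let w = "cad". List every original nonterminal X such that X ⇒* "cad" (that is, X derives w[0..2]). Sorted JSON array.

CNF form of G:
  S -> T0 S | T2 C | T3 A | T3 B | a
  A -> C A | T0 B | c
  B -> T1 T0
  C -> a
  T0 -> d
  T1 -> a
  T2 -> b
  T3 -> c

Fill CYK table bottom-up, restricted to cells inside w[0..2]:
  [0..0]={A,T3}  "c"  orig:{A}
  [1..1]={C,S,T1}  "a"  orig:{C,S}
  [2..2]={T0}  "d"  orig:{}
  [0..1]=∅  "ca"
  [1..2]={B}  "ad"
  [0..2]={S}  "cad"

Original NTs in T[0,2] deriving "cad": ["S"]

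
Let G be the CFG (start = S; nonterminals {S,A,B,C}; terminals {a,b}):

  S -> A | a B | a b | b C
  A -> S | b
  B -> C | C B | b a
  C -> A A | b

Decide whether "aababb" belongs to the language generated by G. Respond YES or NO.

CNF form of G:
  S -> T0 B | T0 T1 | T1 C | b
  A -> T0 B | T0 T1 | T1 C | b
  B -> A A | C B | T1 T0 | b
  C -> A A | b
  T0 -> a
  T1 -> b

CYK fill:
  [0..0]={T0}  "a"  orig:{}
  [1..1]={T0}  "a"  orig:{}
  [2..2]={A,B,C,S,T1}  "b"  orig:{A,B,C,S}
  [3..3]={T0}  "a"  orig:{}
  [4..4]={A,B,C,S,T1}  "b"  orig:{A,B,C,S}
  [5..5]={A,B,C,S,T1}  "b"  orig:{A,B,C,S}
  [0..1]=∅  "aa"
  [1..2]={A,S}  "ab"
  [2..3]={B}  "ba"
  [3..4]={A,S}  "ab"
  [4..5]={A,B,C,S}  "bb"
  [0..2]=∅  "aab"
  [1..3]={A,S}  "aba"
  [2..4]={B,C}  "bab"
  [3..5]={A,B,C,S}  "abb"
  [0..3]=∅  "aaba"
  [1..4]={A,B,C,S}  "abab"
  [2..5]={A,B,C,S}  "babb"
  [0..4]={A,S}  "aabab"
  [1..5]={A,B,C,S}  "ababb"
  [0..5]={A,B,C,S}  "aababb"

S ∈ T[0,5] ⇒ YES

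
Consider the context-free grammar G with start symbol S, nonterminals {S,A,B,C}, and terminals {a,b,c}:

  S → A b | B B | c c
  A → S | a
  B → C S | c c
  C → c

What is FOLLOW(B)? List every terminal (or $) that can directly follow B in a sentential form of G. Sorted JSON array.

Compute FIRST by fixpoint:
round 1:
  A via A→a: +{a}
  B via B→c c: +{c}
  C via C→c: +{c}
  S via S→A b: +{a}
  S via S→B B: +{c}
  S: {a,c}  A: {a}  B: {c}  C: {c}
round 2:
  A via A→S: +{c}
  S: {a,c}  A: {a,c}  B: {c}  C: {c}
round 3: done
  S: {a,c}  A: {a,c}  B: {c}  C: {c}

Compute FOLLOW by fixpoint:
initialize: $ ∈ FOLLOW(S)
pass 1:
  B→C S: FOLLOW(C) ⊇ FIRST(S) = {a,c}; new: +{a,c}
  S→A b: FOLLOW(A) ⊇ FIRST(b) = {b}; new: +{b}
  S→B B: FOLLOW(B) ⊇ FIRST(B) = {c}; new: +{c}
  S→B B: FOLLOW(B) ⊇ FOLLOW(S) ⊇ {$}; new: +{$}
  S: {$}  A: {b}  B: {$,c}  C: {a,c}
pass 2:
  A→S: FOLLOW(S) ⊇ FOLLOW(A) ⊇ {b}; new: +{b}
  B→C S: FOLLOW(S) ⊇ FOLLOW(B) ⊇ {$,c}; new: +{c}
  S→B B: FOLLOW(B) ⊇ FOLLOW(S) ⊇ {$,b,c}; new: +{b}
  S: {$,b,c}  A: {b}  B: {$,b,c}  C: {a,c}
pass 3: (stable)
  S: {$,b,c}  A: {b}  B: {$,b,c}  C: {a,c}

FOLLOW(B) = ["$", "b", "c"]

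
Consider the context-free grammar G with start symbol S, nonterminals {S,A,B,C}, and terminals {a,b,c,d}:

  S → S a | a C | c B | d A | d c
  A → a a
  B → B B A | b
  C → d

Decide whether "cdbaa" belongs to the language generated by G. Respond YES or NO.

Convert to CNF:
  S -> S T0 | T0 C | T1 B | T2 A | T2 T1
  A -> T0 T0
  B -> B X3 | b
  C -> d
  T0 -> a
  T1 -> c
  T2 -> d
  X3 -> B A

CYK table (by increasing span):
  [0..0]={T1}  "c"  orig:{}
  [1..1]={C,T2}  "d"  orig:{C}
  [2..2]={B}  "b"
  [3..3]={T0}  "a"  orig:{}
  [4..4]={T0}  "a"  orig:{}
  [0..1]=∅  "cd"
  [1..2]=∅  "db"
  [2..3]=∅  "ba"
  [3..4]={A}  "aa"
  [0..2]=∅  "cdb"
  [1..3]=∅  "dba"
  [2..4]={X3}  "baa"  orig:{}
  [0..3]=∅  "cdba"
  [1..4]=∅  "dbaa"
  [0..4]=∅  "cdbaa"

S ∉ T[0,4] ⇒ NO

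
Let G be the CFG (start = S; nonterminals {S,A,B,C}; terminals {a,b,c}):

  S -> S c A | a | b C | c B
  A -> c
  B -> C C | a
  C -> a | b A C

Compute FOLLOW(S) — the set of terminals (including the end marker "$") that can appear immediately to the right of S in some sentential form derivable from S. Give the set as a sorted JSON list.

FIRST iteration:
round 1:
  A via A→c: +{c}
  B via B→a: +{a}
  C via C→a: +{a}
  C via C→b A C: +{b}
  S via S→a: +{a}
  S via S→b C: +{b}
  S via S→c B: +{c}
  FIRST[S]={a,b,c}  FIRST[A]={c}  FIRST[B]={a}  FIRST[C]={a,b}
round 2:
  B via B→C C: +{b}
  FIRST[S]={a,b,c}  FIRST[A]={c}  FIRST[B]={a,b}  FIRST[C]={a,b}
round 3: (no change)
  FIRST[S]={a,b,c}  FIRST[A]={c}  FIRST[B]={a,b}  FIRST[C]={a,b}

FOLLOW iteration:
initialize: $ ∈ FOLLOW(S)
[1]
  B→C C: FOLLOW(C) ⊇ FIRST(C) = {a,b}; new: +{a,b}
  C→b A C: FOLLOW(A) ⊇ FIRST(C) = {a,b}; new: +{a,b}
  S→S c A: FOLLOW(S) ⊇ FIRST(c) = {c}; new: +{c}
  S→S c A: FOLLOW(A) ⊇ FOLLOW(S) ⊇ {$,c}; new: +{$,c}
  S→b C: FOLLOW(C) ⊇ FOLLOW(S) ⊇ {$,c}; new: +{$,c}
  S→c B: FOLLOW(B) ⊇ FOLLOW(S) ⊇ {$,c}; new: +{$,c}
  FOLLOW[S]={$,c}  FOLLOW[A]={$,a,b,c}  FOLLOW[B]={$,c}  FOLLOW[C]={$,a,b,c}
[2] done
  FOLLOW[S]={$,c}  FOLLOW[A]={$,a,b,c}  FOLLOW[B]={$,c}  FOLLOW[C]={$,a,b,c}

FOLLOW(S) = ["$", "c"]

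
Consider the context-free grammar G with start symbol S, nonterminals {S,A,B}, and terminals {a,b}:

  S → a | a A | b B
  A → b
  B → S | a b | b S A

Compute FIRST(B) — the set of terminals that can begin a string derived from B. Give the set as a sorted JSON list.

FIRST sets, iterate to fixpoint:
iter 1:
  A via A→b: +{b}
  B via B→a b: +{a}
  B via B→b S A: +{b}
  S via S→a: +{a}
  S via S→b B: +{b}
  S: {a,b}  A: {b}  B: {a,b}
iter 2: (stable)
  S: {a,b}  A: {b}  B: {a,b}

FIRST(B) = ["a", "b"]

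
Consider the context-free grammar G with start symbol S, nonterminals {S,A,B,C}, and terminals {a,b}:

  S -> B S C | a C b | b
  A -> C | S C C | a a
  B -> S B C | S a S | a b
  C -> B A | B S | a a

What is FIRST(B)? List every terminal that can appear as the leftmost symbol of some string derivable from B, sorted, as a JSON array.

FIRST sets, iterate to fixpoint:
[1]
  A via A→a a: +{a}
  B via B→a b: +{a}
  C via C→B A: +{a}
  S via S→B S C: +{a}
  S via S→b: +{b}
  S: {a,b}  A: {a}  B: {a}  C: {a}
[2]
  A via A→S C C: +{b}
  B via B→S B C: +{b}
  C via C→B A: +{b}
  S: {a,b}  A: {a,b}  B: {a,b}  C: {a,b}
[3] done
  S: {a,b}  A: {a,b}  B: {a,b}  C: {a,b}

FIRST(B) = ["a", "b"]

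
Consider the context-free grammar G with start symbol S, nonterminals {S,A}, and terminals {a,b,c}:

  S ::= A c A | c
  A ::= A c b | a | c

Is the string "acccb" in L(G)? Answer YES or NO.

Convert to CNF:
  S -> A X3 | c
  A -> A X2 | a | c
  T0 -> c
  T1 -> b
  X2 -> T0 T1
  X3 -> T0 A

CYK table (by increasing span):
  T[0,0] 'a' = {A}
  T[1,1] 'c' = {A,S,T0}  orig:{A,S}
  T[2,2] 'c' = {A,S,T0}  orig:{A,S}
  T[3,3] 'c' = {A,S,T0}  orig:{A,S}
  T[4,4] 'b' = {T1}  orig:{}
  T[0,1] 'ac' = ∅
  T[1,2] 'cc' = {X3}  orig:{}
  T[2,3] 'cc' = {X3}  orig:{}
  T[3,4] 'cb' = {X2}  orig:{}
  T[0,2] 'acc' = {S}
  T[1,3] 'ccc' = {S}
  T[2,4] 'ccb' = {A}
  T[0,3] 'accc' = ∅
  T[1,4] 'cccb' = {X3}  orig:{}
  T[0,4] 'acccb' = {S}

S ∈ T[0,4] ⇒ YES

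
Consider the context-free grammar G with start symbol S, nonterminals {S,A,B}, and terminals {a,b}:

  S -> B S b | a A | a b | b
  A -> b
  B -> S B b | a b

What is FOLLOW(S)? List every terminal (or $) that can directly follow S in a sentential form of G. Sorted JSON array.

FIRST iteration:
round 1:
  A via A→b: +{b}
  B via B→a b: +{a}
  S via S→B S b: +{a}
  S via S→b: +{b}
  S: {a,b}  A: {b}  B: {a}
round 2:
  B via B→S B b: +{b}
  S: {a,b}  A: {b}  B: {a,b}
round 3: — fixpoint
  S: {a,b}  A: {b}  B: {a,b}

Compute FOLLOW by fixpoint:
seed FOLLOW(S) with $
round 1:
  B→S B b: FOLLOW(S) ⊇ FIRST(B) = {a,b}; new: +{a,b}
  B→S B b: FOLLOW(B) ⊇ FIRST(b) = {b}; new: +{b}
  S→B S b: FOLLOW(B) ⊇ FIRST(S) = {a,b}; new: +{a}
  S→a A: FOLLOW(A) ⊇ FOLLOW(S) ⊇ {$,a,b}; new: +{$,a,b}
  FOLLOW[S]={$,a,b}  FOLLOW[A]={$,a,b}  FOLLOW[B]={a,b}
round 2: done
  FOLLOW[S]={$,a,b}  FOLLOW[A]={$,a,b}  FOLLOW[B]={a,b}

FOLLOW(S) = ["$", "a", "b"]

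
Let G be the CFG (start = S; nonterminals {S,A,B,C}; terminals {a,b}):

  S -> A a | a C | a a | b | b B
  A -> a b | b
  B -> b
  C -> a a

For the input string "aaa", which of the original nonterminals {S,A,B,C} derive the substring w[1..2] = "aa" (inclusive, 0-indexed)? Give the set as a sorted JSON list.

CNF form of G:
  S -> A T0 | T0 C | T0 T0 | T1 B | b
  A -> T0 T1 | b
  B -> b
  C -> T0 T0
  T0 -> a
  T1 -> b

CYK table (by increasing span) (cells [i..j] with 1 ≤ i ≤ j ≤ 2 only):
  [1..1]={T0}  "a"  orig:{}
  [2..2]={T0}  "a"  orig:{}
  [1..2]={C,S}  "aa"

Original NTs in T[1,2] deriving "aa": ["C", "S"]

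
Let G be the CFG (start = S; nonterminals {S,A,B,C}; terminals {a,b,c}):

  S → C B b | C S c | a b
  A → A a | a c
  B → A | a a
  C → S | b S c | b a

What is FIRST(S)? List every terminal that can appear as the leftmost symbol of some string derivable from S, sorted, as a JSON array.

FIRST iteration:
[1]
  A via A→a c: +{a}
  B via B→A: +{a}
  C via C→b S c: +{b}
  S via S→C B b: +{b}
  S via S→a b: +{a}
  FIRST(S)={a,b}  FIRST(A)={a}  FIRST(B)={a}  FIRST(C)={b}
[2]
  C via C→S: +{a}
  FIRST(S)={a,b}  FIRST(A)={a}  FIRST(B)={a}  FIRST(C)={a,b}
[3] (no change)
  FIRST(S)={a,b}  FIRST(A)={a}  FIRST(B)={a}  FIRST(C)={a,b}

FIRST(S) = ["a", "b"]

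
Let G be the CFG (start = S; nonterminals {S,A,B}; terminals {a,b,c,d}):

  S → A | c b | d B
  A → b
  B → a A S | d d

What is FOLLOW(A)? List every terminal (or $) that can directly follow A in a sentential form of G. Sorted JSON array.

FIRST sets, iterate to fixpoint:
[1]
  A via A→b: +{b}
  B via B→a A S: +{a}
  B via B→d d: +{d}
  S via S→A: +{b}
  S via S→c b: +{c}
  S via S→d B: +{d}
  S: {b,c,d}  A: {b}  B: {a,d}
[2] (no change)
  S: {b,c,d}  A: {b}  B: {a,d}

FOLLOW sets:
initialize: $ ∈ FOLLOW(S)
[1]
  B→a A S: FOLLOW(A) ⊇ FIRST(S) = {b,c,d}; new: +{b,c,d}
  S→A: FOLLOW(A) ⊇ FOLLOW(S) ⊇ {$}; new: +{$}
  S→d B: FOLLOW(B) ⊇ FOLLOW(S) ⊇ {$}; new: +{$}
  S: {$}  A: {$,b,c,d}  B: {$}
[2] (stable)
  S: {$}  A: {$,b,c,d}  B: {$}

FOLLOW(A) = ["$", "b", "c", "d"]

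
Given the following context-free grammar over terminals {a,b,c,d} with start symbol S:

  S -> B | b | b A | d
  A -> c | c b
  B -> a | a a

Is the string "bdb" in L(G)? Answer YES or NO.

CNF form of G:
  S -> T1 A | T2 T2 | a | b | d
  A -> T0 T1 | c
  B -> T2 T2 | a
  T0 -> c
  T1 -> b
  T2 -> a

CYK table (by increasing span):
  T[0,0] 'b' = {S,T1}  orig:{S}
  T[1,1] 'd' = {S}
  T[2,2] 'b' = {S,T1}  orig:{S}
  T[0,1] 'bd' = ∅
  T[1,2] 'db' = ∅
  T[0,2] 'bdb' = ∅

S ∉ T[0,2] ⇒ NO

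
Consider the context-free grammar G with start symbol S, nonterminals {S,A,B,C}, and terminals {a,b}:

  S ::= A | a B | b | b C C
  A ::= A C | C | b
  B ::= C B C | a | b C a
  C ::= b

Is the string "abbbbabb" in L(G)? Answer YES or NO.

Convert to CNF:
  S -> A C | T0 X4 | T1 B | b
  A -> A C | b
  B -> C X2 | T0 X3 | a
  C -> b
  T0 -> b
  T1 -> a
  X2 -> B C
  X3 -> C T1
  X4 -> C C

CYK fill:
  cell(0,0) a: {B,T1}  orig:{B}
  cell(1,1) b: {A,C,S,T0}  orig:{A,C,S}
  cell(2,2) b: {A,C,S,T0}  orig:{A,C,S}
  cell(3,3) b: {A,C,S,T0}  orig:{A,C,S}
  cell(4,4) b: {A,C,S,T0}  orig:{A,C,S}
  cell(5,5) a: {B,T1}  orig:{B}
  cell(6,6) b: {A,C,S,T0}  orig:{A,C,S}
  cell(7,7) b: {A,C,S,T0}  orig:{A,C,S}
  cell(0,1) ab: {X2}  orig:{}
  cell(1,2) bb: {A,S,X4}  orig:{A,S}
  cell(2,3) bb: {A,S,X4}  orig:{A,S}
  cell(3,4) bb: {A,S,X4}  orig:{A,S}
  cell(4,5) ba: {X3}  orig:{}
  cell(5,6) ab: {X2}  orig:{}
  cell(6,7) bb: {A,S,X4}  orig:{A,S}
  cell(0,2) abb: ∅
  cell(1,3) bbb: {A,S}
  cell(2,4) bbb: {A,S}
  cell(3,5) bba: {B}
  cell(4,6) bab: {B}
  cell(5,7) abb: ∅
  cell(0,3) abbb: ∅
  cell(1,4) bbbb: {A,S}
  cell(2,5) bbba: ∅
  cell(3,6) bbab: {X2}  orig:{}
  cell(4,7) babb: {X2}  orig:{}
  cell(0,4) abbbb: ∅
  cell(1,5) bbbba: ∅
  cell(2,6) bbbab: {B}
  cell(3,7) bbabb: {B}
  cell(0,5) abbbba: ∅
  cell(1,6) bbbbab: ∅
  cell(2,7) bbbabb: {X2}  orig:{}
  cell(0,6) abbbbab: ∅
  cell(1,7) bbbbabb: {B}
  cell(0,7) abbbbabb: {S}

S ∈ T[0,7] ⇒ YES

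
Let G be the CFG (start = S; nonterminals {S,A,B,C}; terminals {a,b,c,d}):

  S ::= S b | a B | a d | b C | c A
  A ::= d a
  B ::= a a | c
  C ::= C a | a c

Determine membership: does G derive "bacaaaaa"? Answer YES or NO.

Convert to CNF:
  S -> S T3 | T1 B | T1 T0 | T2 A | T3 C
  A -> T0 T1
  B -> T1 T1 | c
  C -> C T1 | T1 T2
  T0 -> d
  T1 -> a
  T2 -> c
  T3 -> b

CYK fill:
  T[0,0] 'b' = {T3}  orig:{}
  T[1,1] 'a' = {T1}  orig:{}
  T[2,2] 'c' = {B,T2}  orig:{B}
  T[3,3] 'a' = {T1}  orig:{}
  T[4,4] 'a' = {T1}  orig:{}
  T[5,5] 'a' = {T1}  orig:{}
  T[6,6] 'a' = {T1}  orig:{}
  T[7,7] 'a' = {T1}  orig:{}
  T[0,1] 'ba' = ∅
  T[1,2] 'ac' = {C,S}
  T[2,3] 'ca' = ∅
  T[3,4] 'aa' = {B}
  T[4,5] 'aa' = {B}
  T[5,6] 'aa' = {B}
  T[6,7] 'aa' = {B}
  T[0,2] 'bac' = {S}
  T[1,3] 'aca' = {C}
  T[2,4] 'caa' = ∅
  T[3,5] 'aaa' = {S}
  T[4,6] 'aaa' = {S}
  T[5,7] 'aaa' = {S}
  T[0,3] 'baca' = {S}
  T[1,4] 'acaa' = {C}
  T[2,5] 'caaa' = ∅
  T[3,6] 'aaaa' = ∅
  T[4,7] 'aaaa' = ∅
  T[0,4] 'bacaa' = {S}
  T[1,5] 'acaaa' = {C}
  T[2,6] 'caaaa' = ∅
  T[3,7] 'aaaaa' = ∅
  T[0,5] 'bacaaa' = {S}
  T[1,6] 'acaaaa' = {C}
  T[2,7] 'caaaaa' = ∅
  T[0,6] 'bacaaaa' = {S}
  T[1,7] 'acaaaaa' = {C}
  T[0,7] 'bacaaaaa' = {S}

S ∈ T[0,7] ⇒ YES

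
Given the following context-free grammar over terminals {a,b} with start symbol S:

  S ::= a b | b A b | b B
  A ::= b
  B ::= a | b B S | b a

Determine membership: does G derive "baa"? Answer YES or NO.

Convert to CNF:
  S -> T0 B | T0 X3 | T1 T0
  A -> b
  B -> T0 T1 | T0 X2 | a
  T0 -> b
  T1 -> a
  X2 -> B S
  X3 -> A T0

CYK table (by increasing span):
  cell(0,0) b: {A,T0}  orig:{A}
  cell(1,1) a: {B,T1}  orig:{B}
  cell(2,2) a: {B,T1}  orig:{B}
  cell(0,1) ba: {B,S}
  cell(1,2) aa: ∅
  cell(0,2) baa: ∅

S ∉ T[0,2] ⇒ NO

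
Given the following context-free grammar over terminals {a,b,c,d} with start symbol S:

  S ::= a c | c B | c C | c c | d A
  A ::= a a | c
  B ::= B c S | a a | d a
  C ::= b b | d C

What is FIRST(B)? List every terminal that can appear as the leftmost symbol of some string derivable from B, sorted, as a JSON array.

Compute FIRST by fixpoint:
round 1:
  A via A→a a: +{a}
  A via A→c: +{c}
  B via B→a a: +{a}
  B via B→d a: +{d}
  C via C→b b: +{b}
  C via C→d C: +{d}
  S via S→a c: +{a}
  S via S→c B: +{c}
  S via S→d A: +{d}
  FIRST[S]={a,c,d}  FIRST[A]={a,c}  FIRST[B]={a,d}  FIRST[C]={b,d}
round 2: (no change)
  FIRST[S]={a,c,d}  FIRST[A]={a,c}  FIRST[B]={a,d}  FIRST[C]={b,d}

FIRST(B) = ["a", "d"]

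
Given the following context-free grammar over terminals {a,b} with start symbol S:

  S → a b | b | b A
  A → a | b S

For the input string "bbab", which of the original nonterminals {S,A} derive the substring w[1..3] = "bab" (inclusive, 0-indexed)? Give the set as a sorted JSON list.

Convert to CNF:
  S -> T0 A | T1 T0 | b
  A -> T0 S | a
  T0 -> b
  T1 -> a

CYK fill — only the sub-triangle for w[1..3]:
  [1..1]={S,T0}  "b"  orig:{S}
  [2..2]={A,T1}  "a"  orig:{A}
  [3..3]={S,T0}  "b"  orig:{S}
  [1..2]={S}  "ba"
  [2..3]={S}  "ab"
  [1..3]={A}  "bab"

Original NTs in T[1,3] deriving "bab": ["A"]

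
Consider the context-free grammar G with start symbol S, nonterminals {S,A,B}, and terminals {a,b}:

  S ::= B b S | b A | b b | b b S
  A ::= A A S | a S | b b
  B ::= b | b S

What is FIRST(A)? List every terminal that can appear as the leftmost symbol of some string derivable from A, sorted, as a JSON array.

Compute FIRST by fixpoint:
round 1:
  A via A→a S: +{a}
  A via A→b b: +{b}
  B via B→b: +{b}
  S via S→B b S: +{b}
  S: {b}  A: {a,b}  B: {b}
round 2: (no change)
  S: {b}  A: {a,b}  B: {b}

FIRST(A) = ["a", "b"]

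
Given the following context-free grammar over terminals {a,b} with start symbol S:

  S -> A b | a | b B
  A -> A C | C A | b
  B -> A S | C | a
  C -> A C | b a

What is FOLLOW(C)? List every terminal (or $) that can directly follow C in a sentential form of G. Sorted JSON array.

FIRST iteration:
[1]
  A via A→b: +{b}
  B via B→A S: +{b}
  B via B→a: +{a}
  C via C→A C: +{b}
  S via S→A b: +{b}
  S via S→a: +{a}
  FIRST[S]={a,b}  FIRST[A]={b}  FIRST[B]={a,b}  FIRST[C]={b}
[2] (stable)
  FIRST[S]={a,b}  FIRST[A]={b}  FIRST[B]={a,b}  FIRST[C]={b}

Compute FOLLOW by fixpoint:
FOLLOW(S) := {$}
round 1:
  A→A C: FOLLOW(A) ⊇ FIRST(C) = {b}; new: +{b}
  A→A C: FOLLOW(C) ⊇ FOLLOW(A) ⊇ {b}; new: +{b}
  B→A S: FOLLOW(A) ⊇ FIRST(S) = {a,b}; new: +{a}
  S→b B: FOLLOW(B) ⊇ FOLLOW(S) ⊇ {$}; new: +{$}
  S: {$}  A: {a,b}  B: {$}  C: {b}
round 2:
  A→A C: FOLLOW(C) ⊇ FOLLOW(A) ⊇ {a,b}; new: +{a}
  B→C: FOLLOW(C) ⊇ FOLLOW(B) ⊇ {$}; new: +{$}
  S: {$}  A: {a,b}  B: {$}  C: {$,a,b}
round 3: — fixpoint
  S: {$}  A: {a,b}  B: {$}  C: {$,a,b}

FOLLOW(C) = ["$", "a", "b"]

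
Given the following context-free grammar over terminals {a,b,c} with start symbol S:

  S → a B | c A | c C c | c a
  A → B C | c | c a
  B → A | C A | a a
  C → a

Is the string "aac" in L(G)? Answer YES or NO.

Convert to CNF:
  S -> T0 A | T0 T1 | T0 X2 | T1 B
  A -> B C | T0 T1 | c
  B -> B C | C A | T0 T1 | T1 T1 | c
  C -> a
  T0 -> c
  T1 -> a
  X2 -> C T0

CYK fill:
  [0..0]={C,T1}  "a"  orig:{C}
  [1..1]={C,T1}  "a"  orig:{C}
  [2..2]={A,B,T0}  "c"  orig:{A,B}
  [0..1]={B}  "aa"
  [1..2]={B,S,X2}  "ac"  orig:{B,S}
  [0..2]={S}  "aac"

S ∈ T[0,2] ⇒ YES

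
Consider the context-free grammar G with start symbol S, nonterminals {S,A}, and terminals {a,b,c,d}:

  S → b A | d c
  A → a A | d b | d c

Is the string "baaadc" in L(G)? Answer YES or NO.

Convert to CNF:
  S -> T1 T3 | T2 A
  A -> T0 A | T1 T2 | T1 T3
  T0 -> a
  T1 -> d
  T2 -> b
  T3 -> c

CYK fill:
  [0..0]={T2}  "b"  orig:{}
  [1..1]={T0}  "a"  orig:{}
  [2..2]={T0}  "a"  orig:{}
  [3..3]={T0}  "a"  orig:{}
  [4..4]={T1}  "d"  orig:{}
  [5..5]={T3}  "c"  orig:{}
  [0..1]=∅  "ba"
  [1..2]=∅  "aa"
  [2..3]=∅  "aa"
  [3..4]=∅  "ad"
  [4..5]={A,S}  "dc"
  [0..2]=∅  "baa"
  [1..3]=∅  "aaa"
  [2..4]=∅  "aad"
  [3..5]={A}  "adc"
  [0..3]=∅  "baaa"
  [1..4]=∅  "aaad"
  [2..5]={A}  "aadc"
  [0..4]=∅  "baaad"
  [1..5]={A}  "aaadc"
  [0..5]={S}  "baaadc"

S ∈ T[0,5] ⇒ YES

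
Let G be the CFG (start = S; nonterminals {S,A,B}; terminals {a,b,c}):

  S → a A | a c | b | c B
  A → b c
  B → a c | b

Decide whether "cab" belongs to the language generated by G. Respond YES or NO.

CNF form of G:
  S -> T1 B | T2 A | T2 T1 | b
  A -> T0 T1
  B -> T2 T1 | b
  T0 -> b
  T1 -> c
  T2 -> a

Fill CYK table bottom-up:
  [0..0]={T1}  "c"  orig:{}
  [1..1]={T2}  "a"  orig:{}
  [2..2]={B,S,T0}  "b"  orig:{B,S}
  [0..1]=∅  "ca"
  [1..2]=∅  "ab"
  [0..2]=∅  "cab"

S ∉ T[0,2] ⇒ NO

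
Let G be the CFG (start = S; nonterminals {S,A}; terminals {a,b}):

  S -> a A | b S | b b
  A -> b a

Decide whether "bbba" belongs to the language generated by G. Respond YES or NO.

CNF form of G:
  S -> T0 S | T0 T0 | T1 A
  A -> T0 T1
  T0 -> b
  T1 -> a

CYK fill:
  T[0,0] 'b' = {T0}  orig:{}
  T[1,1] 'b' = {T0}  orig:{}
  T[2,2] 'b' = {T0}  orig:{}
  T[3,3] 'a' = {T1}  orig:{}
  T[0,1] 'bb' = {S}
  T[1,2] 'bb' = {S}
  T[2,3] 'ba' = {A}
  T[0,2] 'bbb' = {S}
  T[1,3] 'bba' = ∅
  T[0,3] 'bbba' = ∅

S ∉ T[0,3] ⇒ NO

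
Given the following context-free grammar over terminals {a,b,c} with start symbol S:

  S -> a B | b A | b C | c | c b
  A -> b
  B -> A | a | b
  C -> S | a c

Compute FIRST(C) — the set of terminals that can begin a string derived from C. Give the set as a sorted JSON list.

FIRST sets, iterate to fixpoint:
pass 1:
  A via A→b: +{b}
  B via B→A: +{b}
  B via B→a: +{a}
  C via C→a c: +{a}
  S via S→a B: +{a}
  S via S→b A: +{b}
  S via S→c: +{c}
  FIRST(S)={a,b,c}  FIRST(A)={b}  FIRST(B)={a,b}  FIRST(C)={a}
pass 2:
  C via C→S: +{b,c}
  FIRST(S)={a,b,c}  FIRST(A)={b}  FIRST(B)={a,b}  FIRST(C)={a,b,c}
pass 3: done
  FIRST(S)={a,b,c}  FIRST(A)={b}  FIRST(B)={a,b}  FIRST(C)={a,b,c}

FIRST(C) = ["a", "b", "c"]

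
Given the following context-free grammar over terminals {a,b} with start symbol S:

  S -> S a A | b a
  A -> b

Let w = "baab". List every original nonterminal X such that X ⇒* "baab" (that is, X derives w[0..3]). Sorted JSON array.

Convert to CNF:
  S -> S X2 | T1 T0
  A -> b
  T0 -> a
  T1 -> b
  X2 -> T0 A

CYK fill, restricted to cells inside w[0..3]:
  cell(0,0) b: {A,T1}  orig:{A}
  cell(1,1) a: {T0}  orig:{}
  cell(2,2) a: {T0}  orig:{}
  cell(3,3) b: {A,T1}  orig:{A}
  cell(0,1) ba: {S}
  cell(1,2) aa: ∅
  cell(2,3) ab: {X2}  orig:{}
  cell(0,2) baa: ∅
  cell(1,3) aab: ∅
  cell(0,3) baab: {S}

Original NTs in T[0,3] deriving "baab": ["S"]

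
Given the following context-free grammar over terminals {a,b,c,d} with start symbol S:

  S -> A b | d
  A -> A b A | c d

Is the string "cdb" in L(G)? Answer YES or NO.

CNF form of G:
  S -> A T0 | d
  A -> A X3 | T1 T2
  T0 -> b
  T1 -> c
  T2 -> d
  X3 -> T0 A

Fill CYK table bottom-up:
  cell(0,0) c: {T1}  orig:{}
  cell(1,1) d: {S,T2}  orig:{S}
  cell(2,2) b: {T0}  orig:{}
  cell(0,1) cd: {A}
  cell(1,2) db: ∅
  cell(0,2) cdb: {S}

S ∈ T[0,2] ⇒ YES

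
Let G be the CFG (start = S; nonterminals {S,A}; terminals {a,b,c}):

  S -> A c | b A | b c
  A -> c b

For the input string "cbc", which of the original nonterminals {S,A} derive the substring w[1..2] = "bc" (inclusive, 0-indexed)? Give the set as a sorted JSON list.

CNF form of G:
  S -> A T0 | T1 A | T1 T0
  A -> T0 T1
  T0 -> c
  T1 -> b

Fill CYK table bottom-up — only the sub-triangle for w[1..2]:
  cell(1,1) b: {T1}  orig:{}
  cell(2,2) c: {T0}  orig:{}
  cell(1,2) bc: {S}

Original NTs in T[1,2] deriving "bc": ["S"]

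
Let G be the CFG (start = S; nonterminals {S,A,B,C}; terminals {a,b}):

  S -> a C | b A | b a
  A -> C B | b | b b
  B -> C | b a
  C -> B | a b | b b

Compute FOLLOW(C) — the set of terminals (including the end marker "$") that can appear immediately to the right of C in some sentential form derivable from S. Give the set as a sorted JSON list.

FIRST sets, iterate to fixpoint:
round 1:
  A via A→b: +{b}
  B via B→b a: +{b}
  C via C→B: +{b}
  C via C→a b: +{a}
  S via S→a C: +{a}
  S via S→b A: +{b}
  FIRST(S)={a,b}  FIRST(A)={b}  FIRST(B)={b}  FIRST(C)={a,b}
round 2:
  A via A→C B: +{a}
  B via B→C: +{a}
  FIRST(S)={a,b}  FIRST(A)={a,b}  FIRST(B)={a,b}  FIRST(C)={a,b}
round 3: done
  FIRST(S)={a,b}  FIRST(A)={a,b}  FIRST(B)={a,b}  FIRST(C)={a,b}

FOLLOW iteration:
initialize: $ ∈ FOLLOW(S)
[1]
  A→C B: FOLLOW(C) ⊇ FIRST(B) = {a,b}; new: +{a,b}
  C→B: FOLLOW(B) ⊇ FOLLOW(C) ⊇ {a,b}; new: +{a,b}
  S→a C: FOLLOW(C) ⊇ FOLLOW(S) ⊇ {$}; new: +{$}
  S→b A: FOLLOW(A) ⊇ FOLLOW(S) ⊇ {$}; new: +{$}
  S: {$}  A: {$}  B: {a,b}  C: {$,a,b}
[2]
  A→C B: FOLLOW(B) ⊇ FOLLOW(A) ⊇ {$}; new: +{$}
  S: {$}  A: {$}  B: {$,a,b}  C: {$,a,b}
[3] done
  S: {$}  A: {$}  B: {$,a,b}  C: {$,a,b}

FOLLOW(C) = ["$", "a", "b"]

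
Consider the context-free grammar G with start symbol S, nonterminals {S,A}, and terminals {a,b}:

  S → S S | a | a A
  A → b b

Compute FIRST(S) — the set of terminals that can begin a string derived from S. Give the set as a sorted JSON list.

FIRST iteration:
round 1:
  A via A→b b: +{b}
  S via S→a: +{a}
  FIRST[S]={a}  FIRST[A]={b}
round 2: (no change)
  FIRST[S]={a}  FIRST[A]={b}

FIRST(S) = ["a"]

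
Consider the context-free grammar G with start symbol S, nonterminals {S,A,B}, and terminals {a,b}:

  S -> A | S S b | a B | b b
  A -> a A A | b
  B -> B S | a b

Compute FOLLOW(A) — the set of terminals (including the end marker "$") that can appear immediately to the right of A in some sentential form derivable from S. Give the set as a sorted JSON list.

Compute FIRST by fixpoint:
iter 1:
  A via A→a A A: +{a}
  A via A→b: +{b}
  B via B→a b: +{a}
  S via S→A: +{a,b}
  S: {a,b}  A: {a,b}  B: {a}
iter 2: — fixpoint
  S: {a,b}  A: {a,b}  B: {a}

Compute FOLLOW by fixpoint:
FOLLOW(S) := {$}
[1]
  A→a A A: FOLLOW(A) ⊇ FIRST(A) = {a,b}; new: +{a,b}
  B→B S: FOLLOW(B) ⊇ FIRST(S) = {a,b}; new: +{a,b}
  B→B S: FOLLOW(S) ⊇ FOLLOW(B) ⊇ {a,b}; new: +{a,b}
  S→A: FOLLOW(A) ⊇ FOLLOW(S) ⊇ {$,a,b}; new: +{$}
  S→a B: FOLLOW(B) ⊇ FOLLOW(S) ⊇ {$,a,b}; new: +{$}
  S: {$,a,b}  A: {$,a,b}  B: {$,a,b}
[2] (no change)
  S: {$,a,b}  A: {$,a,b}  B: {$,a,b}

FOLLOW(A) = ["$", "a", "b"]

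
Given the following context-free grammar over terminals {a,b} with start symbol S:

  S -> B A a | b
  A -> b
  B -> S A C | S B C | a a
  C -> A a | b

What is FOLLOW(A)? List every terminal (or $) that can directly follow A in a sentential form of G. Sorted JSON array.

FIRST iteration:
pass 1:
  A via A→b: +{b}
  B via B→a a: +{a}
  C via C→A a: +{b}
  S via S→B A a: +{a}
  S via S→b: +{b}
  FIRST[S]={a,b}  FIRST[A]={b}  FIRST[B]={a}  FIRST[C]={b}
pass 2:
  B via B→S A C: +{b}
  FIRST[S]={a,b}  FIRST[A]={b}  FIRST[B]={a,b}  FIRST[C]={b}
pass 3: (no change)
  FIRST[S]={a,b}  FIRST[A]={b}  FIRST[B]={a,b}  FIRST[C]={b}

FOLLOW iteration:
FOLLOW(S) := {$}
[1]
  B→S A C: FOLLOW(S) ⊇ FIRST(A) = {b}; new: +{b}
  B→S A C: FOLLOW(A) ⊇ FIRST(C) = {b}; new: +{b}
  B→S B C: FOLLOW(S) ⊇ FIRST(B) = {a,b}; new: +{a}
  B→S B C: FOLLOW(B) ⊇ FIRST(C) = {b}; new: +{b}
  B→S B C: FOLLOW(C) ⊇ FOLLOW(B) ⊇ {b}; new: +{b}
  C→A a: FOLLOW(A) ⊇ FIRST(a) = {a}; new: +{a}
  S: {$,a,b}  A: {a,b}  B: {b}  C: {b}
[2] — fixpoint
  S: {$,a,b}  A: {a,b}  B: {b}  C: {b}

FOLLOW(A) = ["a", "b"]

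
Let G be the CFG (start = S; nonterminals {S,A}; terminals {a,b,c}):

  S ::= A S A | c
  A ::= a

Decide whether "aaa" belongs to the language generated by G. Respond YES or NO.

CNF form of G:
  S -> A X0 | c
  A -> a
  X0 -> S A

CYK table (by increasing span):
  [0..0]={A}  "a"
  [1..1]={A}  "a"
  [2..2]={A}  "a"
  [0..1]=∅  "aa"
  [1..2]=∅  "aa"
  [0..2]=∅  "aaa"

S ∉ T[0,2] ⇒ NO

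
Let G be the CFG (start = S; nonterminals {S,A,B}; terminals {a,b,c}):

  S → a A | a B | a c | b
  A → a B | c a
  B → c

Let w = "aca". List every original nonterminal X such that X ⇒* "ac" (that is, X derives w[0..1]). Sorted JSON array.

Convert to CNF:
  S -> T0 A | T0 B | T0 T1 | b
  A -> T0 B | T1 T0
  B -> c
  T0 -> a
  T1 -> c

CYK table (by increasing span) — only the sub-triangle for w[0..1]:
  T[0,0] 'a' = {T0}  orig:{}
  T[1,1] 'c' = {B,T1}  orig:{B}
  T[0,1] 'ac' = {A,S}

Original NTs in T[0,1] deriving "ac": ["A", "S"]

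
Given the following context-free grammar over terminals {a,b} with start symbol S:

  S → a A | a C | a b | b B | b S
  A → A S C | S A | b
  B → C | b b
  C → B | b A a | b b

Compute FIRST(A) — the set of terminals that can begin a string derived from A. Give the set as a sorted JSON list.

Compute FIRST by fixpoint:
iter 1:
  A via A→b: +{b}
  B via B→b b: +{b}
  C via C→B: +{b}
  S via S→a A: +{a}
  S via S→b B: +{b}
  FIRST(S)={a,b}  FIRST(A)={b}  FIRST(B)={b}  FIRST(C)={b}
iter 2:
  A via A→S A: +{a}
  FIRST(S)={a,b}  FIRST(A)={a,b}  FIRST(B)={b}  FIRST(C)={b}
iter 3: (no change)
  FIRST(S)={a,b}  FIRST(A)={a,b}  FIRST(B)={b}  FIRST(C)={b}

FIRST(A) = ["a", "b"]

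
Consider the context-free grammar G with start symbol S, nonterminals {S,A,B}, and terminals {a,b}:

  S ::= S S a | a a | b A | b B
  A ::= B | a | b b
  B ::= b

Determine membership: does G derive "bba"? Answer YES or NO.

CNF form of G:
  S -> S X2 | T0 A | T0 B | T1 T1
  A -> T0 T0 | a | b
  B -> b
  T0 -> b
  T1 -> a
  X2 -> S T1

Fill CYK table bottom-up:
  [0..0]={A,B,T0}  "b"  orig:{A,B}
  [1..1]={A,B,T0}  "b"  orig:{A,B}
  [2..2]={A,T1}  "a"  orig:{A}
  [0..1]={A,S}  "bb"
  [1..2]={S}  "ba"
  [0..2]={X2}  "bba"  orig:{}

S ∉ T[0,2] ⇒ NO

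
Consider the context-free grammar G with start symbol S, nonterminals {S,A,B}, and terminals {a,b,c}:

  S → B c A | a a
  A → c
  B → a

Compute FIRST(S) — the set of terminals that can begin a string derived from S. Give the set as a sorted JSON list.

FIRST sets, iterate to fixpoint:
pass 1:
  A via A→c: +{c}
  B via B→a: +{a}
  S via S→B c A: +{a}
  FIRST(S)={a}  FIRST(A)={c}  FIRST(B)={a}
pass 2: (stable)
  FIRST(S)={a}  FIRST(A)={c}  FIRST(B)={a}

FIRST(S) = ["a"]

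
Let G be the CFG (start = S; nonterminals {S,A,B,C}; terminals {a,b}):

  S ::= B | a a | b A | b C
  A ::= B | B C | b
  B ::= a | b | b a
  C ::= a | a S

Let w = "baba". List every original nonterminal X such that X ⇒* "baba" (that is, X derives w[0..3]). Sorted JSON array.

CNF form of G:
  S -> T0 A | T0 C | T0 T1 | T1 T1 | a | b
  A -> B C | T0 T1 | a | b
  B -> T0 T1 | a | b
  C -> T1 S | a
  T0 -> b
  T1 -> a

Fill CYK table bottom-up (cells [i..j] with 0 ≤ i ≤ j ≤ 3 only):
  T[0,0] 'b' = {A,B,S,T0}  orig:{A,B,S}
  T[1,1] 'a' = {A,B,C,S,T1}  orig:{A,B,C,S}
  T[2,2] 'b' = {A,B,S,T0}  orig:{A,B,S}
  T[3,3] 'a' = {A,B,C,S,T1}  orig:{A,B,C,S}
  T[0,1] 'ba' = {A,B,S}
  T[1,2] 'ab' = {C}
  T[2,3] 'ba' = {A,B,S}
  T[0,2] 'bab' = {A,S}
  T[1,3] 'aba' = {C}
  T[0,3] 'baba' = {A,S}

Original NTs in T[0,3] deriving "baba": ["A", "S"]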